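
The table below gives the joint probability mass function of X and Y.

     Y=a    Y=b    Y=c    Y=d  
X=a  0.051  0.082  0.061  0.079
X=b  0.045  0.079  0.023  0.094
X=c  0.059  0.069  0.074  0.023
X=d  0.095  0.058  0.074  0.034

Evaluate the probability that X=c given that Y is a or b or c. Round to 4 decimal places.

0.2623

P(Y=a) = 0.051 + 0.045 + 0.059 + 0.095 = 0.250.
P(Y=b) = 0.082 + 0.079 + 0.069 + 0.058 = 0.288.
P(Y=c) = 0.061 + 0.023 + 0.074 + 0.074 = 0.232.
P(Y ∈ {a, b, c}) = 0.250 + 0.288 + 0.232 = 0.770; P(X=c, Y ∈ {a, b, c}) = 0.059 + 0.069 + 0.074 = 0.202.
P(X=c | Y ∈ {a, b, c}) = 0.202/0.770 = 0.2623.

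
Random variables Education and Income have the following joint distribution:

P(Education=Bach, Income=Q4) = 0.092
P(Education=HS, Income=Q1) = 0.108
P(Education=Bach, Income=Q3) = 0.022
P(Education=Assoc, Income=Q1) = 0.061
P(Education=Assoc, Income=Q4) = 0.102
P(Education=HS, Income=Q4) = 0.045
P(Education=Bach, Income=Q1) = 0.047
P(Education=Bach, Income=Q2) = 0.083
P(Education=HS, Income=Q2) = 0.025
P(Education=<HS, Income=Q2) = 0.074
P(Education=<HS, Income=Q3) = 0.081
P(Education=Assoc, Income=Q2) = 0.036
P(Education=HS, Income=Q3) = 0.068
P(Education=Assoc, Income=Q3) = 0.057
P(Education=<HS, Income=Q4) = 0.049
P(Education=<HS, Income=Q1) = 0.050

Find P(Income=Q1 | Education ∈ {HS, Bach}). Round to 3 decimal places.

P(Education=HS) = 0.108 + 0.025 + 0.068 + 0.045 = 0.246.
P(Education=Bach) = 0.047 + 0.083 + 0.022 + 0.092 = 0.244.
P(Education ∈ {HS, Bach}) = 0.246 + 0.244 = 0.490; P(Income=Q1, Education ∈ {HS, Bach}) = 0.108 + 0.047 = 0.155.
P(Income=Q1 | Education ∈ {HS, Bach}) = 0.155/0.490 = 0.316.

0.316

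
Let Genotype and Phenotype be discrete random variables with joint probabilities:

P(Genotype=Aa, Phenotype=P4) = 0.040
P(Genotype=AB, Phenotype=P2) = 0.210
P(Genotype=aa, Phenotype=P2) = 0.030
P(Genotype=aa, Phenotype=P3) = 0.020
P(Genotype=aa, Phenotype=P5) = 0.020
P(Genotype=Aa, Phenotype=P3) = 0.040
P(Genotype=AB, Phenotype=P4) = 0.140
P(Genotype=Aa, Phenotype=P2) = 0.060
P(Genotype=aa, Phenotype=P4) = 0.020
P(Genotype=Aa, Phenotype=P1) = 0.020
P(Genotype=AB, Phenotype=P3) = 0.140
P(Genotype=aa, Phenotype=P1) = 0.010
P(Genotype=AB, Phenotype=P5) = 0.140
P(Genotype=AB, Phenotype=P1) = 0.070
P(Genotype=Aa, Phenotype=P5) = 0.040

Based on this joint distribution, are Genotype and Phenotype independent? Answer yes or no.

Every cell satisfies P(Genotype,Phenotype) = P(Genotype)·P(Phenotype). For instance P(Genotype=AB) = 0.700, P(Phenotype=P5) = 0.200, and 0.700×0.200 = 0.140 matches the joint entry. So Genotype and Phenotype are independent.

yes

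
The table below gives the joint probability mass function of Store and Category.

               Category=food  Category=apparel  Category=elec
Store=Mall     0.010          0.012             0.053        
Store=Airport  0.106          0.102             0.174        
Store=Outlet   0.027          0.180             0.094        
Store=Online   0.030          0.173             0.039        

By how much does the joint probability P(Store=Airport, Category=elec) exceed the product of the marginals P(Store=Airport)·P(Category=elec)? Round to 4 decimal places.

P(Store=Airport) = 0.106 + 0.102 + 0.174 = 0.382.
P(Category=elec) = 0.053 + 0.174 + 0.094 + 0.039 = 0.360.
P(Store=Airport, Category=elec) − P(Store=Airport)P(Category=elec) = 0.174 − 0.382×0.360 = 0.0365.

0.0365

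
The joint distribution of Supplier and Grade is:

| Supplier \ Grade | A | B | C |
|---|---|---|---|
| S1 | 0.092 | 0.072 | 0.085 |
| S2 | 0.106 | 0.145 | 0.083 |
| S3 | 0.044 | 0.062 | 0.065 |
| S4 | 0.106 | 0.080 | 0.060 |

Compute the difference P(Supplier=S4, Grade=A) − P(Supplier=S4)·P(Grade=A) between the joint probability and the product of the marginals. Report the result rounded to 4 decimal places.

0.0204

P(Supplier=S4) = 0.106 + 0.080 + 0.060 = 0.246.
P(Grade=A) = 0.092 + 0.106 + 0.044 + 0.106 = 0.348.
P(Supplier=S4, Grade=A) − P(Supplier=S4)P(Grade=A) = 0.106 − 0.246×0.348 = 0.0204.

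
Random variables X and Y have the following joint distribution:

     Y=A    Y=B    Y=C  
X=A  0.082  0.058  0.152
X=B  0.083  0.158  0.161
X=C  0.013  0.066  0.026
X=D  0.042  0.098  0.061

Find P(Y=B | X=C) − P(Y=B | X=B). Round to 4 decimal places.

0.2355

P(X=C) = 0.013 + 0.066 + 0.026 = 0.105; P(Y=B | X=C) = 0.066/0.105 = 0.62857.
P(X=B) = 0.083 + 0.158 + 0.161 = 0.402; P(Y=B | X=B) = 0.158/0.402 = 0.39303.
Difference = 0.2355.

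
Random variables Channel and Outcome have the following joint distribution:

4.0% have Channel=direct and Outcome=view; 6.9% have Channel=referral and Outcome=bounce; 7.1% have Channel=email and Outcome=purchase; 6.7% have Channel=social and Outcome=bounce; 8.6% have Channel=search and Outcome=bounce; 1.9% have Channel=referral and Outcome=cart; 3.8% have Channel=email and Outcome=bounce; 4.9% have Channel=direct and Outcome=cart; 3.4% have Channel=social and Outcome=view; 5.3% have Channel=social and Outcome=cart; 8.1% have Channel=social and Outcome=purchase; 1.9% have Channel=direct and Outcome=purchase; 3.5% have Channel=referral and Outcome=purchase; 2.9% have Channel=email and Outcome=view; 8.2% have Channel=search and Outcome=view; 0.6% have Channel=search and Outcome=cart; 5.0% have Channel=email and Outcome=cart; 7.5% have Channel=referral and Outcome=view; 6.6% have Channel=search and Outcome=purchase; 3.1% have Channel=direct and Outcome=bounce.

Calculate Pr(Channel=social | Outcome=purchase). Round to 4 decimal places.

P(Outcome=purchase) = 0.071 + 0.066 + 0.081 + 0.019 + 0.035 = 0.272.
P(Channel=social | Outcome=purchase) = 0.081/0.272 = 0.2978.

0.2978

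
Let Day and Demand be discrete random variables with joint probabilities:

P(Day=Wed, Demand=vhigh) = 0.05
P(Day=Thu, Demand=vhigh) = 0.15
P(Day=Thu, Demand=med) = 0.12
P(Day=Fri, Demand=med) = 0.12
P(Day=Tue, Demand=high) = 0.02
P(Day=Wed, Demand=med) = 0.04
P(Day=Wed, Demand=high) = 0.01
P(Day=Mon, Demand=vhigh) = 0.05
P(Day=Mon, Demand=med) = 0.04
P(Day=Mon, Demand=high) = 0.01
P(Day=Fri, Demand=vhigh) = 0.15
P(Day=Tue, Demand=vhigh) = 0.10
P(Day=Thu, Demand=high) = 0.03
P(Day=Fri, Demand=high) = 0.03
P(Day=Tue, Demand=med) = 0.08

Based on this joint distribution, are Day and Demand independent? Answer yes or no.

Every cell satisfies P(Day,Demand) = P(Day)·P(Demand). For instance P(Day=Tue) = 0.20, P(Demand=med) = 0.40, and 0.20×0.40 = 0.08 matches the joint entry. So Day and Demand are independent.

yes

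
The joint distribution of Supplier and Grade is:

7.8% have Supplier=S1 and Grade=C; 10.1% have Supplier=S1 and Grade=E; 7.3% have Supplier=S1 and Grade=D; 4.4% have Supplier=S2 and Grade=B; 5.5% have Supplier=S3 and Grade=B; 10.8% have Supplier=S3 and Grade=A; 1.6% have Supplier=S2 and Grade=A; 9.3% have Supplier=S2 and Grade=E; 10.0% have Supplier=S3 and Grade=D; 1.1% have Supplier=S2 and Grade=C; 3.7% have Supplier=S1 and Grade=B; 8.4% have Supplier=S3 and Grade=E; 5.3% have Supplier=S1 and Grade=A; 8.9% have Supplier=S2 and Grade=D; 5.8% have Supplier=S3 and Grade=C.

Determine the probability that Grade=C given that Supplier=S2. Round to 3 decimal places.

P(Supplier=S2) = 0.016 + 0.044 + 0.011 + 0.089 + 0.093 = 0.253.
P(Grade=C | Supplier=S2) = 0.011/0.253 = 0.043.

0.043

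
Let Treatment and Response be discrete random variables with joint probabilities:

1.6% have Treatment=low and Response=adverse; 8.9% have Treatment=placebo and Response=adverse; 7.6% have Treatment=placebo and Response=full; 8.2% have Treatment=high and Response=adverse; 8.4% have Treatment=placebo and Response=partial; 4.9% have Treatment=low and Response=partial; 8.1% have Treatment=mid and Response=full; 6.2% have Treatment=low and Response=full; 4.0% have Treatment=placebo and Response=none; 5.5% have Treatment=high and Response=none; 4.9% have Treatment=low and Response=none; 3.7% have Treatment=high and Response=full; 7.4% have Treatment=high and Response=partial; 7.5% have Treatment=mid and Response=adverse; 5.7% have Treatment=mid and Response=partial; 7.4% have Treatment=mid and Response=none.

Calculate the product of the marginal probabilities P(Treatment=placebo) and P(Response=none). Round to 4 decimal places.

P(Treatment=placebo) = 0.040 + 0.084 + 0.076 + 0.089 = 0.289.
P(Response=none) = 0.040 + 0.049 + 0.074 + 0.055 = 0.218.
Product: 0.289 × 0.218 = 0.0630.

0.0630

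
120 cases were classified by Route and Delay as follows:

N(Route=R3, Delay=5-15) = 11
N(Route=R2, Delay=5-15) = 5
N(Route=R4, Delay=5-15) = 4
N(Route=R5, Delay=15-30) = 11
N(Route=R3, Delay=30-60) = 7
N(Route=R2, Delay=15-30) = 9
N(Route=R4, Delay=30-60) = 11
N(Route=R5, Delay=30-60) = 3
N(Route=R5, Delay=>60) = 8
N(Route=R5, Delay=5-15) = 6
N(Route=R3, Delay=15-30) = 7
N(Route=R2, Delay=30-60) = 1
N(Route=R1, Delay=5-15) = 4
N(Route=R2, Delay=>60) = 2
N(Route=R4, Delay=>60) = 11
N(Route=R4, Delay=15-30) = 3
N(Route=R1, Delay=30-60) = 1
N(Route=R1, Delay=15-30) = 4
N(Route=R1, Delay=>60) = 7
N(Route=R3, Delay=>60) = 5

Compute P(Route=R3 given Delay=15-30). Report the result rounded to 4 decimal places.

0.2059

Total with Delay=15-30: 4 + 9 + 7 + 3 + 11 = 34.
P(Route=R3 | Delay=15-30) = 7/34 = 0.2059.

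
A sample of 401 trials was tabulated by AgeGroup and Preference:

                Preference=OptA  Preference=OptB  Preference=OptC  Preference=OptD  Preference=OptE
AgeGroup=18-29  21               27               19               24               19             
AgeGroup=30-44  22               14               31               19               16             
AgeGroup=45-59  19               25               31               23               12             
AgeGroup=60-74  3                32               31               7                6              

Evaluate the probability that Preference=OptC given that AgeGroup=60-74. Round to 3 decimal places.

Total with AgeGroup=60-74: 3 + 32 + 31 + 7 + 6 = 79.
P(Preference=OptC | AgeGroup=60-74) = 31/79 = 0.392.

0.392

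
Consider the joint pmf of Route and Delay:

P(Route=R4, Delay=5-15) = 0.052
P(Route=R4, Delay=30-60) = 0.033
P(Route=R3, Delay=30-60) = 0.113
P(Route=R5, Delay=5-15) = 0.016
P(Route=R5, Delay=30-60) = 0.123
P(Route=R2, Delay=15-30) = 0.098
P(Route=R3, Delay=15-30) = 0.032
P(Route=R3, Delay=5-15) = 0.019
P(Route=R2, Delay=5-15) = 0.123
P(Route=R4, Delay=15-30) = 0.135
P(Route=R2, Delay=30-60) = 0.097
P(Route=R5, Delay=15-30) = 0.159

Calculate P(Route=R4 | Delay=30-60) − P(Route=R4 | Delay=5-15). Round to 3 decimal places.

P(Delay=30-60) = 0.097 + 0.113 + 0.033 + 0.123 = 0.366; P(Route=R4 | Delay=30-60) = 0.033/0.366 = 0.0902.
P(Delay=5-15) = 0.123 + 0.019 + 0.052 + 0.016 = 0.210; P(Route=R4 | Delay=5-15) = 0.052/0.210 = 0.2476.
Difference = -0.157.

-0.157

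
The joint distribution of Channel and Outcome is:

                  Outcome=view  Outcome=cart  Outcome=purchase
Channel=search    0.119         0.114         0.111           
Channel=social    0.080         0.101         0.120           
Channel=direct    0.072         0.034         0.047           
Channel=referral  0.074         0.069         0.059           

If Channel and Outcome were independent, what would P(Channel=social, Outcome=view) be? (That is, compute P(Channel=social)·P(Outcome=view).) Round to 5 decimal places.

P(Channel=social) = 0.080 + 0.101 + 0.120 = 0.301.
P(Outcome=view) = 0.119 + 0.080 + 0.072 + 0.074 = 0.345.
Product: 0.301 × 0.345 = 0.10385.

0.10385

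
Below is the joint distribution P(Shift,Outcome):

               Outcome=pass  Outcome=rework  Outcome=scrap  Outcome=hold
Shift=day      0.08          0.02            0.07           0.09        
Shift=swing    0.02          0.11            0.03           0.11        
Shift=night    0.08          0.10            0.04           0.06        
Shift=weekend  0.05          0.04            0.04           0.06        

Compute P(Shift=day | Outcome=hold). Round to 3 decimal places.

P(Outcome=hold) = 0.09 + 0.11 + 0.06 + 0.06 = 0.32.
P(Shift=day | Outcome=hold) = 0.09/0.32 = 0.281.

0.281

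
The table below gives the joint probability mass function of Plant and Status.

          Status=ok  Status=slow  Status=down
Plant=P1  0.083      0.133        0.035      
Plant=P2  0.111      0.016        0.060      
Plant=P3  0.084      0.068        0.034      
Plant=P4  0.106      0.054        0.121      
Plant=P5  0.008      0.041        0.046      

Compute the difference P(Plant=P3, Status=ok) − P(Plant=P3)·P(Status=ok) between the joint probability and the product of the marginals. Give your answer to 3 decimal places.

P(Plant=P3) = 0.084 + 0.068 + 0.034 = 0.186.
P(Status=ok) = 0.083 + 0.111 + 0.084 + 0.106 + 0.008 = 0.392.
P(Plant=P3, Status=ok) − P(Plant=P3)P(Status=ok) = 0.084 − 0.186×0.392 = 0.011.

0.011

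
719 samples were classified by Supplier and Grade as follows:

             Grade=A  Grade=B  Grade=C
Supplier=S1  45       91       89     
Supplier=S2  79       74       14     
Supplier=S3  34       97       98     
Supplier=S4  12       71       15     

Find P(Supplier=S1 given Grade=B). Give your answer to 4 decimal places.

Total with Grade=B: 91 + 74 + 97 + 71 = 333.
P(Supplier=S1 | Grade=B) = 91/333 = 0.2733.

0.2733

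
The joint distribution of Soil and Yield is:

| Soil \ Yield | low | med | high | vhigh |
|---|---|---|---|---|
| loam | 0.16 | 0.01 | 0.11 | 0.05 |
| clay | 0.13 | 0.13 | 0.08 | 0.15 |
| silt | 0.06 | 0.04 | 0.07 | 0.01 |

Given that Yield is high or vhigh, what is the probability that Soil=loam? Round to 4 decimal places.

0.3404

P(Yield=high) = 0.11 + 0.08 + 0.07 = 0.26.
P(Yield=vhigh) = 0.05 + 0.15 + 0.01 = 0.21.
P(Yield ∈ {high, vhigh}) = 0.26 + 0.21 = 0.47; P(Soil=loam, Yield ∈ {high, vhigh}) = 0.11 + 0.05 = 0.16.
P(Soil=loam | Yield ∈ {high, vhigh}) = 0.16/0.47 = 0.3404.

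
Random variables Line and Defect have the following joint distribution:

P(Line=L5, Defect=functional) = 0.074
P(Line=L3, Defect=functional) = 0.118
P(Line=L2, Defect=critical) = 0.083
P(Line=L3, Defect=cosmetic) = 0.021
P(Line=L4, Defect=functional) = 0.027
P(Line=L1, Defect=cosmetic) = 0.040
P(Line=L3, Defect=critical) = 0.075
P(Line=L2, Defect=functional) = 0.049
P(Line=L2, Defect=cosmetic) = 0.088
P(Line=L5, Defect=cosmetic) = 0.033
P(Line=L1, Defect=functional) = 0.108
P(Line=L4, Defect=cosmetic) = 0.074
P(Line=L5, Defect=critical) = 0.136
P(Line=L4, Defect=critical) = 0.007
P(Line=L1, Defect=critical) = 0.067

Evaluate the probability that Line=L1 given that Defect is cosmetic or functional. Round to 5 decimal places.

P(Defect=cosmetic) = 0.040 + 0.088 + 0.021 + 0.074 + 0.033 = 0.256.
P(Defect=functional) = 0.108 + 0.049 + 0.118 + 0.027 + 0.074 = 0.376.
P(Defect ∈ {cosmetic, functional}) = 0.256 + 0.376 = 0.632; P(Line=L1, Defect ∈ {cosmetic, functional}) = 0.040 + 0.108 = 0.148.
P(Line=L1 | Defect ∈ {cosmetic, functional}) = 0.148/0.632 = 0.23418.

0.23418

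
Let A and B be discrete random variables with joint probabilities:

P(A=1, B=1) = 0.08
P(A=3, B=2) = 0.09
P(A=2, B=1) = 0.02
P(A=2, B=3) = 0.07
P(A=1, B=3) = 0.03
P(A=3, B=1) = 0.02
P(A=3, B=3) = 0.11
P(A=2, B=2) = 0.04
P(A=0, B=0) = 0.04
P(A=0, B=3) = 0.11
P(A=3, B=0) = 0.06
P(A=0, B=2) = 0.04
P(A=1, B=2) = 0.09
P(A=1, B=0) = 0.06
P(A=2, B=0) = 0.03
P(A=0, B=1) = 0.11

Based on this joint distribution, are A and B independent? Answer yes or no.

P(A=1) = 0.26 and P(B=3) = 0.32, so their product is 0.0832, but P(A=1, B=3) = 0.03. Since these differ, A and B are not independent.

no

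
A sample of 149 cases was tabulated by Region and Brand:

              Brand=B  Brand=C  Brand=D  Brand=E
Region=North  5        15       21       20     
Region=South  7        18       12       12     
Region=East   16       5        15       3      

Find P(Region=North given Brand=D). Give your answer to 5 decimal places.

Total with Brand=D: 21 + 12 + 15 = 48.
P(Region=North | Brand=D) = 21/48 = 0.43750.

0.43750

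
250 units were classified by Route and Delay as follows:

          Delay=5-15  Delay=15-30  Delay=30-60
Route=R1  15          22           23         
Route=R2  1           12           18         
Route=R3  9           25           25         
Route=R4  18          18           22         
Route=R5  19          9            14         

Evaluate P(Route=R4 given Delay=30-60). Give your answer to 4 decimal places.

Total with Delay=30-60: 23 + 18 + 25 + 22 + 14 = 102.
P(Route=R4 | Delay=30-60) = 22/102 = 0.2157.

0.2157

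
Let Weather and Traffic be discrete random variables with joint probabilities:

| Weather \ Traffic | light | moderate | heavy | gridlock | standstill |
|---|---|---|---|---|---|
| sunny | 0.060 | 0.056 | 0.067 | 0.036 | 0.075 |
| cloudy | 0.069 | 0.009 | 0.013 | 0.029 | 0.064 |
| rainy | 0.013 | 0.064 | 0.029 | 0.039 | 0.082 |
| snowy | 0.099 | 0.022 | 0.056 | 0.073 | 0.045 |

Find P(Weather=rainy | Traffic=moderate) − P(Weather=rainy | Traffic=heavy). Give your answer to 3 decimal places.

0.248

P(Traffic=moderate) = 0.056 + 0.009 + 0.064 + 0.022 = 0.151; P(Weather=rainy | Traffic=moderate) = 0.064/0.151 = 0.4238.
P(Traffic=heavy) = 0.067 + 0.013 + 0.029 + 0.056 = 0.165; P(Weather=rainy | Traffic=heavy) = 0.029/0.165 = 0.1758.
Difference = 0.248.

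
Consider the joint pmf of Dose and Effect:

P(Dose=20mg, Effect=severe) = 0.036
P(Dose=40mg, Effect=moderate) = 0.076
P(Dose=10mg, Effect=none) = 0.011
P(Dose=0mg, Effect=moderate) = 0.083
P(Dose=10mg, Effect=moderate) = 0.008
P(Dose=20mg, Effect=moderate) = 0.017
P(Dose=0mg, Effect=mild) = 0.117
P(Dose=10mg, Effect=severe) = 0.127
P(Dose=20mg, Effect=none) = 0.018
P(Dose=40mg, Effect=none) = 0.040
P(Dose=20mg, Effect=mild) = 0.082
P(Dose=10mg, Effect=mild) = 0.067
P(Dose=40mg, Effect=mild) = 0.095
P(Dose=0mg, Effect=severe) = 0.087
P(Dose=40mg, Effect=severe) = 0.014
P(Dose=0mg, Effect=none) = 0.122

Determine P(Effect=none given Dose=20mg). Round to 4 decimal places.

P(Dose=20mg) = 0.018 + 0.082 + 0.017 + 0.036 = 0.153.
P(Effect=none | Dose=20mg) = 0.018/0.153 = 0.1176.

0.1176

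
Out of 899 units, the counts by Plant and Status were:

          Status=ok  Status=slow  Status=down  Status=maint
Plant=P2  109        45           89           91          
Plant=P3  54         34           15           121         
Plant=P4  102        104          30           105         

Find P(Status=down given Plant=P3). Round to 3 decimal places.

0.067

Total with Plant=P3: 54 + 34 + 15 + 121 = 224.
P(Status=down | Plant=P3) = 15/224 = 0.067.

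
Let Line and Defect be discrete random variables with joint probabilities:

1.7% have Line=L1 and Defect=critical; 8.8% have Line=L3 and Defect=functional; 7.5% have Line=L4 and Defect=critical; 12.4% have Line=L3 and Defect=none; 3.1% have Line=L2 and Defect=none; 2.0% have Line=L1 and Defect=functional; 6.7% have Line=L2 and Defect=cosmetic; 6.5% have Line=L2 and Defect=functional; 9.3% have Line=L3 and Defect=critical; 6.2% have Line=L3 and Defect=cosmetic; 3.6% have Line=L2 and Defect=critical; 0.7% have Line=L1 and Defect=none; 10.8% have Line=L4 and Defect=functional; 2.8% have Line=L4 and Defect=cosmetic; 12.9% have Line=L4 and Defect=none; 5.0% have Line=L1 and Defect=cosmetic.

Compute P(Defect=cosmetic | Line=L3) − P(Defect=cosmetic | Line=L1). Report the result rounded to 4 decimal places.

-0.3630

P(Line=L3) = 0.124 + 0.062 + 0.088 + 0.093 = 0.367; P(Defect=cosmetic | Line=L3) = 0.062/0.367 = 0.16894.
P(Line=L1) = 0.007 + 0.050 + 0.020 + 0.017 = 0.094; P(Defect=cosmetic | Line=L1) = 0.050/0.094 = 0.53191.
Difference = -0.3630.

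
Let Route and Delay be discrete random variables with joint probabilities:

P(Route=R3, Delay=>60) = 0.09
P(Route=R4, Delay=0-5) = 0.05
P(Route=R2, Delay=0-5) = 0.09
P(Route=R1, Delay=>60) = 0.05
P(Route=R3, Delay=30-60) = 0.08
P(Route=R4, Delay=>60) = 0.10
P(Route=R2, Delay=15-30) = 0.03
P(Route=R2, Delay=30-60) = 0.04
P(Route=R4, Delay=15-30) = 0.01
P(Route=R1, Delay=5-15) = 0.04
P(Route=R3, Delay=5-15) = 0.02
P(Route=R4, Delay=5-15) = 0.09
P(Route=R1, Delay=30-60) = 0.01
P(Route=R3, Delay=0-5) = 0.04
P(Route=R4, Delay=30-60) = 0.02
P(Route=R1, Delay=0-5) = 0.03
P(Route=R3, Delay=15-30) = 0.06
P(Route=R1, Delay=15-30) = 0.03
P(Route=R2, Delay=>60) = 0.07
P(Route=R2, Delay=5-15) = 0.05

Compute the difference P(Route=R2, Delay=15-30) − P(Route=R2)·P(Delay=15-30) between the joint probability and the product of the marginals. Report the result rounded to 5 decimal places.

P(Route=R2) = 0.09 + 0.05 + 0.03 + 0.04 + 0.07 = 0.28.
P(Delay=15-30) = 0.03 + 0.03 + 0.06 + 0.01 = 0.13.
P(Route=R2, Delay=15-30) − P(Route=R2)P(Delay=15-30) = 0.03 − 0.28×0.13 = -0.00640.

-0.00640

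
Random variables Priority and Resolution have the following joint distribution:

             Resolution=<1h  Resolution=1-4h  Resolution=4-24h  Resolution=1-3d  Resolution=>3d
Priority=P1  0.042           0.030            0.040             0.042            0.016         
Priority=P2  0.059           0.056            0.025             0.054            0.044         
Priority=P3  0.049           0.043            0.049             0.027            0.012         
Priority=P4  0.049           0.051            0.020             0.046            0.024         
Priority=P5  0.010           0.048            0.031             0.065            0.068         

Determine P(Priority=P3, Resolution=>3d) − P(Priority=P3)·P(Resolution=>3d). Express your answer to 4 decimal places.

P(Priority=P3) = 0.049 + 0.043 + 0.049 + 0.027 + 0.012 = 0.180.
P(Resolution=>3d) = 0.016 + 0.044 + 0.012 + 0.024 + 0.068 = 0.164.
P(Priority=P3, Resolution=>3d) − P(Priority=P3)P(Resolution=>3d) = 0.012 − 0.180×0.164 = -0.0175.

-0.0175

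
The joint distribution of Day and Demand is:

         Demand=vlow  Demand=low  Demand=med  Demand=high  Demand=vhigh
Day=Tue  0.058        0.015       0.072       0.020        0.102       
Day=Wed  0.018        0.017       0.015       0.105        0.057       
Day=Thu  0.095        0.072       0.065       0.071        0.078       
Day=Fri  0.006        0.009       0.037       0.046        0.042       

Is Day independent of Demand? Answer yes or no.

P(Day=Wed) = 0.212 and P(Demand=high) = 0.242, so their product is 0.05130, but P(Day=Wed, Demand=high) = 0.105. Since these differ, Day and Demand are not independent.

no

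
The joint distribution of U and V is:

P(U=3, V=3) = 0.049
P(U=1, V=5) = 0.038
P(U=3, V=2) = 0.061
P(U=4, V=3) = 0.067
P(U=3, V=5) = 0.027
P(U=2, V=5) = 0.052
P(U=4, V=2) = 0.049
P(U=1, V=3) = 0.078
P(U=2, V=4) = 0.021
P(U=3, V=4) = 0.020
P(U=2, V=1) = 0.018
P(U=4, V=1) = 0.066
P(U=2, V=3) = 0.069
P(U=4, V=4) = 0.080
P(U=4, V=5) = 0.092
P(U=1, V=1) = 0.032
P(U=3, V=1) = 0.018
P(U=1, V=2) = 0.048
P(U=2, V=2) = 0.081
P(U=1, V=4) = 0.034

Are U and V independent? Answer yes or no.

P(U=4) = 0.354 and P(V=2) = 0.239, so their product is 0.08461, but P(U=4, V=2) = 0.049. Since these differ, U and V are not independent.

no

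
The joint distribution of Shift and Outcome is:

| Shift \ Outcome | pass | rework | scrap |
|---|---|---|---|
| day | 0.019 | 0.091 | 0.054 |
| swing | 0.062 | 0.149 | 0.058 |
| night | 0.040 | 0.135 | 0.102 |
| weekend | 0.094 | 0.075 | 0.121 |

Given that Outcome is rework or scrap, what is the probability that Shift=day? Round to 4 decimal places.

0.1847

P(Outcome=rework) = 0.091 + 0.149 + 0.135 + 0.075 = 0.450.
P(Outcome=scrap) = 0.054 + 0.058 + 0.102 + 0.121 = 0.335.
P(Outcome ∈ {rework, scrap}) = 0.450 + 0.335 = 0.785; P(Shift=day, Outcome ∈ {rework, scrap}) = 0.091 + 0.054 = 0.145.
P(Shift=day | Outcome ∈ {rework, scrap}) = 0.145/0.785 = 0.1847.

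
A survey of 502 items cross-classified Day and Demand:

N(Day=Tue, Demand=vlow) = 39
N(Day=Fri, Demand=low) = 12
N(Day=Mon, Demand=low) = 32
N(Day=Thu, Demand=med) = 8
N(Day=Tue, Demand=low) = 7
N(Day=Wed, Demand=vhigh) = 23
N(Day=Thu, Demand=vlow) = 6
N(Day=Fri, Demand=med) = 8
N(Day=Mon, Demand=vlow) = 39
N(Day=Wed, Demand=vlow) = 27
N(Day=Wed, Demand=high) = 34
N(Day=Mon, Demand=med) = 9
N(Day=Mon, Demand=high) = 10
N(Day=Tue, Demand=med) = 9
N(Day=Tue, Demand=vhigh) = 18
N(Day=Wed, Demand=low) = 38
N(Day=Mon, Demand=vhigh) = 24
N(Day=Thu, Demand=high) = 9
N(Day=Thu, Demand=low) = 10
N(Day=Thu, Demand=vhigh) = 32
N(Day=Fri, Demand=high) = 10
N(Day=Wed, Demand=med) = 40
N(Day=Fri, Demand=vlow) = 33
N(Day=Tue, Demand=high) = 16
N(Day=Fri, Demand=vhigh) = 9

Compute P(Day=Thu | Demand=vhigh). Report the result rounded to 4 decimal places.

Total with Demand=vhigh: 24 + 18 + 23 + 32 + 9 = 106.
P(Day=Thu | Demand=vhigh) = 32/106 = 0.3019.

0.3019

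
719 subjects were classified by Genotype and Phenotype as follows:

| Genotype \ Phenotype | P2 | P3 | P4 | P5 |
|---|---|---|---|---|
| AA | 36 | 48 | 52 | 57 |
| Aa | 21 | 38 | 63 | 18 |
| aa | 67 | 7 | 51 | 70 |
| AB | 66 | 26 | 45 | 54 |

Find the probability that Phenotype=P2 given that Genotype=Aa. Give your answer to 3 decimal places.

0.150

Total with Genotype=Aa: 21 + 38 + 63 + 18 = 140.
P(Phenotype=P2 | Genotype=Aa) = 21/140 = 0.150.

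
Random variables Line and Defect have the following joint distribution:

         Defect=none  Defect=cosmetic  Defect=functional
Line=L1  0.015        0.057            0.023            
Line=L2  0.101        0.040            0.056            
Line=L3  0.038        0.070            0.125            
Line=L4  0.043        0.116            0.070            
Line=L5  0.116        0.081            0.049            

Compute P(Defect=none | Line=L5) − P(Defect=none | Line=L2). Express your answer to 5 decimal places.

-0.04115

P(Line=L5) = 0.116 + 0.081 + 0.049 = 0.246; P(Defect=none | Line=L5) = 0.116/0.246 = 0.471545.
P(Line=L2) = 0.101 + 0.040 + 0.056 = 0.197; P(Defect=none | Line=L2) = 0.101/0.197 = 0.512690.
Difference = -0.04115.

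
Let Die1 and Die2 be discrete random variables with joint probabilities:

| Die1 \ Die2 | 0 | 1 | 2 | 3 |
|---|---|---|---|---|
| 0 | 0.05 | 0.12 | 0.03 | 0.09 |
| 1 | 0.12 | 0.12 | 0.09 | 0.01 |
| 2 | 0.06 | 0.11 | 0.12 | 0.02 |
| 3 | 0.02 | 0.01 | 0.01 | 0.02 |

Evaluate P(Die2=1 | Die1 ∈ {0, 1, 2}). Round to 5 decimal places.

0.37234

P(Die1=0) = 0.05 + 0.12 + 0.03 + 0.09 = 0.29.
P(Die1=1) = 0.12 + 0.12 + 0.09 + 0.01 = 0.34.
P(Die1=2) = 0.06 + 0.11 + 0.12 + 0.02 = 0.31.
P(Die1 ∈ {0, 1, 2}) = 0.29 + 0.34 + 0.31 = 0.94; P(Die2=1, Die1 ∈ {0, 1, 2}) = 0.12 + 0.12 + 0.11 = 0.35.
P(Die2=1 | Die1 ∈ {0, 1, 2}) = 0.35/0.94 = 0.37234.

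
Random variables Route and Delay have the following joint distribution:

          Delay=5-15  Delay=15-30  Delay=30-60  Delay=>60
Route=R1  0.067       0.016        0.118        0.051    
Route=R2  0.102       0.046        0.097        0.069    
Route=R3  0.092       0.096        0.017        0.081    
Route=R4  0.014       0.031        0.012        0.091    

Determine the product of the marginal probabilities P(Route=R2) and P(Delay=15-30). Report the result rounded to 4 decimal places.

0.0593

P(Route=R2) = 0.102 + 0.046 + 0.097 + 0.069 = 0.314.
P(Delay=15-30) = 0.016 + 0.046 + 0.096 + 0.031 = 0.189.
Product: 0.314 × 0.189 = 0.0593.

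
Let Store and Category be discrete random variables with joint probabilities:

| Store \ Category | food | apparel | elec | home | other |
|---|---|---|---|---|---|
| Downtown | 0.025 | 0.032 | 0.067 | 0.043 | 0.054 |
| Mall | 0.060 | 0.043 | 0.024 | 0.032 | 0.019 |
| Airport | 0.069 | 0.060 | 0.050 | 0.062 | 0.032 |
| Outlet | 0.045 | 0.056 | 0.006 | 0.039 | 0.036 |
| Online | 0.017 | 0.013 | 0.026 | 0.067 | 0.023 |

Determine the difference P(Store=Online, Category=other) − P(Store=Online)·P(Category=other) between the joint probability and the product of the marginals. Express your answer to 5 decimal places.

-0.00094

P(Store=Online) = 0.017 + 0.013 + 0.026 + 0.067 + 0.023 = 0.146.
P(Category=other) = 0.054 + 0.019 + 0.032 + 0.036 + 0.023 = 0.164.
P(Store=Online, Category=other) − P(Store=Online)P(Category=other) = 0.023 − 0.146×0.164 = -0.00094.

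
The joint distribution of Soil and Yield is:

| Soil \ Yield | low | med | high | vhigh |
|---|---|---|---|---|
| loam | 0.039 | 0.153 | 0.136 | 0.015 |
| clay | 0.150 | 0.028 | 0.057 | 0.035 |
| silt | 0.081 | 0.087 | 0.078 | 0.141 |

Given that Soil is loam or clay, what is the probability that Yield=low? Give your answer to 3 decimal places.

P(Soil=loam) = 0.039 + 0.153 + 0.136 + 0.015 = 0.343.
P(Soil=clay) = 0.150 + 0.028 + 0.057 + 0.035 = 0.270.
P(Soil ∈ {loam, clay}) = 0.343 + 0.270 = 0.613; P(Yield=low, Soil ∈ {loam, clay}) = 0.039 + 0.150 = 0.189.
P(Yield=low | Soil ∈ {loam, clay}) = 0.189/0.613 = 0.308.

0.308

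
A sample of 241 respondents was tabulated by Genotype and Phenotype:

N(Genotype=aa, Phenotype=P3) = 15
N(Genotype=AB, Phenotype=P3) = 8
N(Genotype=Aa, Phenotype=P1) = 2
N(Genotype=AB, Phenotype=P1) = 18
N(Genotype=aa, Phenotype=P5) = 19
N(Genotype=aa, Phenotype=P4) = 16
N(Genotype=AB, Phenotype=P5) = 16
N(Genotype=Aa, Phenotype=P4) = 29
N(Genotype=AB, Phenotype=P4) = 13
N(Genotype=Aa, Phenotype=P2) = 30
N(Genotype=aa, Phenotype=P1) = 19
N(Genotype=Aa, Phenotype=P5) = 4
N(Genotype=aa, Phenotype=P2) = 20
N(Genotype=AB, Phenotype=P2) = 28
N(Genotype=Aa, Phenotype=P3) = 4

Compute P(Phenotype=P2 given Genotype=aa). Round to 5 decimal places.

0.22472

Total with Genotype=aa: 19 + 20 + 15 + 16 + 19 = 89.
P(Phenotype=P2 | Genotype=aa) = 20/89 = 0.22472.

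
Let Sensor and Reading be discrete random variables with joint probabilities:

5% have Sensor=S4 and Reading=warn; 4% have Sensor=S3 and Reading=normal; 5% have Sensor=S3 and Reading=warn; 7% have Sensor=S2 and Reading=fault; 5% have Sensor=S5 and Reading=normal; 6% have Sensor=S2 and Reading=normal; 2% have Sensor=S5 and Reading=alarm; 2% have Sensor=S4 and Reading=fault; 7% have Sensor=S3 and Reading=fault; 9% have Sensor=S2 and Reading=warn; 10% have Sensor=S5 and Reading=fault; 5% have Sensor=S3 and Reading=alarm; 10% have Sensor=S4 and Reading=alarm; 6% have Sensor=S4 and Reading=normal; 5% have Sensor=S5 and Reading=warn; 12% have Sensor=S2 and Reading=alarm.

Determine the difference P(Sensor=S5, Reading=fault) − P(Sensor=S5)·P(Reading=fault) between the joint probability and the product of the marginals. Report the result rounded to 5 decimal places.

P(Sensor=S5) = 0.05 + 0.05 + 0.02 + 0.10 = 0.22.
P(Reading=fault) = 0.07 + 0.07 + 0.02 + 0.10 = 0.26.
P(Sensor=S5, Reading=fault) − P(Sensor=S5)P(Reading=fault) = 0.10 − 0.22×0.26 = 0.04280.

0.04280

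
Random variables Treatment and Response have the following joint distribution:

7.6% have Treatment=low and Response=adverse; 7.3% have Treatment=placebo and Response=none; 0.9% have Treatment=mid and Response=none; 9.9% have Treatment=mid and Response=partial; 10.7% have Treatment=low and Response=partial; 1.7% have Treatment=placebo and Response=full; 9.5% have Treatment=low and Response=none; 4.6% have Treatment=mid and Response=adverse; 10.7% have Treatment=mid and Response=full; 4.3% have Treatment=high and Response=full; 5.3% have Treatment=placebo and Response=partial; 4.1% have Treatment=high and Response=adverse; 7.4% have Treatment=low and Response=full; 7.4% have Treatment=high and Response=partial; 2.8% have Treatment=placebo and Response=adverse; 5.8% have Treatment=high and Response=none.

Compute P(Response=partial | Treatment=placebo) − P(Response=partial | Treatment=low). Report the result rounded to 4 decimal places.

P(Treatment=placebo) = 0.073 + 0.053 + 0.017 + 0.028 = 0.171; P(Response=partial | Treatment=placebo) = 0.053/0.171 = 0.30994.
P(Treatment=low) = 0.095 + 0.107 + 0.074 + 0.076 = 0.352; P(Response=partial | Treatment=low) = 0.107/0.352 = 0.30398.
Difference = 0.0060.

0.0060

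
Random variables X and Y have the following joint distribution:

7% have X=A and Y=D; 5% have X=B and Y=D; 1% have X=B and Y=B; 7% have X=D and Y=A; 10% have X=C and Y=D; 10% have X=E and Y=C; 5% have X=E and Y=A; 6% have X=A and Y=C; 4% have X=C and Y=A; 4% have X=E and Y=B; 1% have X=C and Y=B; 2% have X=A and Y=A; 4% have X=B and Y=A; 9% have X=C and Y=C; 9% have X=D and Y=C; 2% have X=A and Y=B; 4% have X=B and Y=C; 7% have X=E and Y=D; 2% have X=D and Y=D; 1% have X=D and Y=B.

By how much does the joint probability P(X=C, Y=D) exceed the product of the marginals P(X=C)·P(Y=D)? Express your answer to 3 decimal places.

P(X=C) = 0.04 + 0.01 + 0.09 + 0.10 = 0.24.
P(Y=D) = 0.07 + 0.05 + 0.10 + 0.02 + 0.07 = 0.31.
P(X=C, Y=D) − P(X=C)P(Y=D) = 0.10 − 0.24×0.31 = 0.026.

0.026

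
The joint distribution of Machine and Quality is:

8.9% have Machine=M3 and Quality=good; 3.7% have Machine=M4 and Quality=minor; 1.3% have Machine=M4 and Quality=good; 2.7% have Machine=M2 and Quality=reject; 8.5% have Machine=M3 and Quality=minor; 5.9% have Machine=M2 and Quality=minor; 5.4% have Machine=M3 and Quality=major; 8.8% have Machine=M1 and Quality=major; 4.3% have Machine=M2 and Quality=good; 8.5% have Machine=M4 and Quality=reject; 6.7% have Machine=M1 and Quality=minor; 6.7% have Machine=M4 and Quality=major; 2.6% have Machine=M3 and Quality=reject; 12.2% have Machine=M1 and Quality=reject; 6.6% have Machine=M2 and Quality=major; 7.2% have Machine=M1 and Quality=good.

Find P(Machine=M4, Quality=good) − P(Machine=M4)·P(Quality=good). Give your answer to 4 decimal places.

-0.0308

P(Machine=M4) = 0.013 + 0.037 + 0.067 + 0.085 = 0.202.
P(Quality=good) = 0.072 + 0.043 + 0.089 + 0.013 = 0.217.
P(Machine=M4, Quality=good) − P(Machine=M4)P(Quality=good) = 0.013 − 0.202×0.217 = -0.0308.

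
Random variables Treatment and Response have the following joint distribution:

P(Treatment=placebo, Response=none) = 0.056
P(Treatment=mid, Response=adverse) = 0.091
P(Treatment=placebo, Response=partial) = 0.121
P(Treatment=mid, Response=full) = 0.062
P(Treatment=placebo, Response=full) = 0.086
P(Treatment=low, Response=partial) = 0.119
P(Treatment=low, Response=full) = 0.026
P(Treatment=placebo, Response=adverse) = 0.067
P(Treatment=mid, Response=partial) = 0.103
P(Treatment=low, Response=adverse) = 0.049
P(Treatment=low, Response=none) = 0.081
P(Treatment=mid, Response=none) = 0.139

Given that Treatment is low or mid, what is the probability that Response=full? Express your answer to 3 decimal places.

P(Treatment=low) = 0.081 + 0.119 + 0.026 + 0.049 = 0.275.
P(Treatment=mid) = 0.139 + 0.103 + 0.062 + 0.091 = 0.395.
P(Treatment ∈ {low, mid}) = 0.275 + 0.395 = 0.670; P(Response=full, Treatment ∈ {low, mid}) = 0.026 + 0.062 = 0.088.
P(Response=full | Treatment ∈ {low, mid}) = 0.088/0.670 = 0.131.

0.131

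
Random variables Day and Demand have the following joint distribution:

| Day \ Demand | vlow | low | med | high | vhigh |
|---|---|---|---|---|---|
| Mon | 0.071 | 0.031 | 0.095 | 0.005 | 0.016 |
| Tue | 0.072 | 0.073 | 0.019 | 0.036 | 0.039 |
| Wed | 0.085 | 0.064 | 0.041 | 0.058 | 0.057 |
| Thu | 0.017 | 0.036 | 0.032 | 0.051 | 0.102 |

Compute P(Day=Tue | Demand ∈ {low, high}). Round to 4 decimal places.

P(Demand=low) = 0.031 + 0.073 + 0.064 + 0.036 = 0.204.
P(Demand=high) = 0.005 + 0.036 + 0.058 + 0.051 = 0.150.
P(Demand ∈ {low, high}) = 0.204 + 0.150 = 0.354; P(Day=Tue, Demand ∈ {low, high}) = 0.073 + 0.036 = 0.109.
P(Day=Tue | Demand ∈ {low, high}) = 0.109/0.354 = 0.3079.

0.3079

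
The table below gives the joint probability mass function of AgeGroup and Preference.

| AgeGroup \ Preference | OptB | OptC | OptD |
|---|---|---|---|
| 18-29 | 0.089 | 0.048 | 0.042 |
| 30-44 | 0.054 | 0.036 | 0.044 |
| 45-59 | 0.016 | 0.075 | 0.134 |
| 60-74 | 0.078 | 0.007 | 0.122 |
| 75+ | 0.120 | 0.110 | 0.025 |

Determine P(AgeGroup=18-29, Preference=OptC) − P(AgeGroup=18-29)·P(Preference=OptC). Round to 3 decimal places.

-0.001

P(AgeGroup=18-29) = 0.089 + 0.048 + 0.042 = 0.179.
P(Preference=OptC) = 0.048 + 0.036 + 0.075 + 0.007 + 0.110 = 0.276.
P(AgeGroup=18-29, Preference=OptC) − P(AgeGroup=18-29)P(Preference=OptC) = 0.048 − 0.179×0.276 = -0.001.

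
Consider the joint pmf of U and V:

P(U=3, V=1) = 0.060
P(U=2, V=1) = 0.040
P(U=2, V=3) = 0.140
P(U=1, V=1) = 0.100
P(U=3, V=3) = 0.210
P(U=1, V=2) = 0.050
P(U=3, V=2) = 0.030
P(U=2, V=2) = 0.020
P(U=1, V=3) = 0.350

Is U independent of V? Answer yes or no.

yes

Every cell satisfies P(U,V) = P(U)·P(V). For instance P(U=3) = 0.300, P(V=1) = 0.200, and 0.300×0.200 = 0.060 matches the joint entry. So U and V are independent.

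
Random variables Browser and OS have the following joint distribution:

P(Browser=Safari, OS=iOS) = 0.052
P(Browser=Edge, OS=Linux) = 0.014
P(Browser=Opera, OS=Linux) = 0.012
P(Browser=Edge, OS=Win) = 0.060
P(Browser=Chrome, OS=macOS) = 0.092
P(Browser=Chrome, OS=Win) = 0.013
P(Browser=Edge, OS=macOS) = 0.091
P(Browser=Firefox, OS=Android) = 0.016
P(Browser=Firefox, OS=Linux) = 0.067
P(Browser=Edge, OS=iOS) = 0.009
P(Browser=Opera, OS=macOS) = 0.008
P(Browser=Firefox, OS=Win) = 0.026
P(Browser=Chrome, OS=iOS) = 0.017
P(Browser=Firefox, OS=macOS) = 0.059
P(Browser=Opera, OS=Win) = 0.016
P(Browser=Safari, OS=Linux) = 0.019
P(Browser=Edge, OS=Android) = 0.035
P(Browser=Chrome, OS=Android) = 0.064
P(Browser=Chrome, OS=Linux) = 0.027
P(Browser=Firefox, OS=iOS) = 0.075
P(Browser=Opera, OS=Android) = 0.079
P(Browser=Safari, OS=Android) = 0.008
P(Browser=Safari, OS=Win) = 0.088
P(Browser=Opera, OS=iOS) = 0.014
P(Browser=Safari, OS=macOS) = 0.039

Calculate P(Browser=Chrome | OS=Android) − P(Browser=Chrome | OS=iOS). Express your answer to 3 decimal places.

P(OS=Android) = 0.064 + 0.016 + 0.008 + 0.035 + 0.079 = 0.202; P(Browser=Chrome | OS=Android) = 0.064/0.202 = 0.3168.
P(OS=iOS) = 0.017 + 0.075 + 0.052 + 0.009 + 0.014 = 0.167; P(Browser=Chrome | OS=iOS) = 0.017/0.167 = 0.1018.
Difference = 0.215.

0.215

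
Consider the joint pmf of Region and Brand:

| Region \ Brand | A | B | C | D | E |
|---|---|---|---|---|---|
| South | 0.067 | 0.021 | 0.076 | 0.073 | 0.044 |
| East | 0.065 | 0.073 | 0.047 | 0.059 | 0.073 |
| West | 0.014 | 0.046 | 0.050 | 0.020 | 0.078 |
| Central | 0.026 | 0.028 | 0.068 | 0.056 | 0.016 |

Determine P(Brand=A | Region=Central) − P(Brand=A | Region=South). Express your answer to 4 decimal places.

-0.1044

P(Region=Central) = 0.026 + 0.028 + 0.068 + 0.056 + 0.016 = 0.194; P(Brand=A | Region=Central) = 0.026/0.194 = 0.13402.
P(Region=South) = 0.067 + 0.021 + 0.076 + 0.073 + 0.044 = 0.281; P(Brand=A | Region=South) = 0.067/0.281 = 0.23843.
Difference = -0.1044.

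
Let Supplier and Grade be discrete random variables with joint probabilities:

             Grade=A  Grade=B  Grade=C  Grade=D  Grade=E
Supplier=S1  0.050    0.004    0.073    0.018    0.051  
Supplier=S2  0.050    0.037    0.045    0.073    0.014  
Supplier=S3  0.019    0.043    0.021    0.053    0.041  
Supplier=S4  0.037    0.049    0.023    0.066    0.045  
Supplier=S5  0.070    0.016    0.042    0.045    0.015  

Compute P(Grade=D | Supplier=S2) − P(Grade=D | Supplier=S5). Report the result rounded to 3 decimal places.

P(Supplier=S2) = 0.050 + 0.037 + 0.045 + 0.073 + 0.014 = 0.219; P(Grade=D | Supplier=S2) = 0.073/0.219 = 0.3333.
P(Supplier=S5) = 0.070 + 0.016 + 0.042 + 0.045 + 0.015 = 0.188; P(Grade=D | Supplier=S5) = 0.045/0.188 = 0.2394.
Difference = 0.094.

0.094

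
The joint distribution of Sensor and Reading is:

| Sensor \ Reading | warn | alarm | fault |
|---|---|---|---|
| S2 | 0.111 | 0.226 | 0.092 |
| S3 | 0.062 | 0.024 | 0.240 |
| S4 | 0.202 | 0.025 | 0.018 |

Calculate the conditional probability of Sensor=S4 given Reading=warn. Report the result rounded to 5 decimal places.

0.53867

P(Reading=warn) = 0.111 + 0.062 + 0.202 = 0.375.
P(Sensor=S4 | Reading=warn) = 0.202/0.375 = 0.53867.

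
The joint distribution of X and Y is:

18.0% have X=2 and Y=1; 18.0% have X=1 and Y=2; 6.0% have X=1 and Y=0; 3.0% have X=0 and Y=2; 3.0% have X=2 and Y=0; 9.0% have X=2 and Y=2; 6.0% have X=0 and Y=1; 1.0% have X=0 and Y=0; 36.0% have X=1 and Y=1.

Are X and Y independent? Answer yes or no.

yes

Every cell satisfies P(X,Y) = P(X)·P(Y). For instance P(X=2) = 0.300, P(Y=0) = 0.100, and 0.300×0.100 = 0.030 matches the joint entry. So X and Y are independent.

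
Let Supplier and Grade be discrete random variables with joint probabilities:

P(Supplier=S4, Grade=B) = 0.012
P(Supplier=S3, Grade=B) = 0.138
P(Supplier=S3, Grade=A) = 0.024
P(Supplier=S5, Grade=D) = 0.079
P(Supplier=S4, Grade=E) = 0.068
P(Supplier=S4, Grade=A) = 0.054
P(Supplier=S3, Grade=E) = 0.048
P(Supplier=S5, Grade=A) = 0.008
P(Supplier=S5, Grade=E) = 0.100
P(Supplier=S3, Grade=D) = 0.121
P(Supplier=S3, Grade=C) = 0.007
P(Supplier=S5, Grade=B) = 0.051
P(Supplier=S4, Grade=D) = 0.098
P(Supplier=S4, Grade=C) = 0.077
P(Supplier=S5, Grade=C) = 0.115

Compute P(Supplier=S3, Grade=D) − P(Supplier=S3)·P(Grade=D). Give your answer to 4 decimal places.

P(Supplier=S3) = 0.024 + 0.138 + 0.007 + 0.121 + 0.048 = 0.338.
P(Grade=D) = 0.121 + 0.098 + 0.079 = 0.298.
P(Supplier=S3, Grade=D) − P(Supplier=S3)P(Grade=D) = 0.121 − 0.338×0.298 = 0.0203.

0.0203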